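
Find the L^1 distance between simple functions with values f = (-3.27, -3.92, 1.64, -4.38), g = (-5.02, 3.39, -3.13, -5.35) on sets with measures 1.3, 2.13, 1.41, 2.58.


Step 1: Compute differences f_i - g_i:
  -3.27 - -5.02 = 1.75
  -3.92 - 3.39 = -7.31
  1.64 - -3.13 = 4.77
  -4.38 - -5.35 = 0.97
Step 2: Compute |diff|^1 * measure for each set:
  |1.75|^1 * 1.3 = 1.75 * 1.3 = 2.275
  |-7.31|^1 * 2.13 = 7.31 * 2.13 = 15.5703
  |4.77|^1 * 1.41 = 4.77 * 1.41 = 6.7257
  |0.97|^1 * 2.58 = 0.97 * 2.58 = 2.5026
Step 3: Sum = 27.0736
Step 4: ||f-g||_1 = (27.0736)^(1/1) = 27.0736


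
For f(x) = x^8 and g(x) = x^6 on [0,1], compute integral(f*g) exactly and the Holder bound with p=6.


Step 1: Exact integral of f*g = integral(x^14, 0, 1) = 1/15
     = 0.066667
Step 2: Holder bound with p=6, q=1.2:
  ||f||_p = (integral x^48 dx)^(1/6) = (1/49)^(1/6) = 0.522758
  ||g||_q = (integral x^7.2 dx)^(1/1.2) = (1/8.2)^(1/1.2) = 0.173176
Step 3: Holder bound = ||f||_p * ||g||_q = 0.522758 * 0.173176 = 0.090529
Verification: 0.066667 <= 0.090529 (Holder holds)


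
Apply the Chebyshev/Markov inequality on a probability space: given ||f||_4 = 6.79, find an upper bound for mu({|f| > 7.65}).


Chebyshev/Markov inequality: mu(|f| > eps) <= (||f||_p / eps)^p
Step 1: ||f||_4 / eps = 6.79 / 7.65 = 0.887582
Step 2: Raise to power p = 4:
  (0.887582)^4 = 0.620631
Step 3: Therefore mu(|f| > 7.65) <= 0.620631


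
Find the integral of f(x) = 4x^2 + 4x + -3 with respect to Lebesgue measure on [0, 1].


The Lebesgue integral of a Riemann-integrable function agrees with the Riemann integral.
Antiderivative F(x) = (4/3)x^3 + (4/2)x^2 + -3x
F(1) = (4/3)*1^3 + (4/2)*1^2 + -3*1
     = (4/3)*1 + (4/2)*1 + -3*1
     = 1.333333 + 2 + -3
     = 0.333333
F(0) = 0.0
Integral = F(1) - F(0) = 0.333333 - 0.0 = 0.333333


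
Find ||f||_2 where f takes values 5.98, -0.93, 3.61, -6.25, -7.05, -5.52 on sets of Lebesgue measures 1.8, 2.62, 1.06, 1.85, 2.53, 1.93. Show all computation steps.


Step 1: Compute |f_i|^2 for each value:
  |5.98|^2 = 35.7604
  |-0.93|^2 = 0.8649
  |3.61|^2 = 13.0321
  |-6.25|^2 = 39.0625
  |-7.05|^2 = 49.7025
  |-5.52|^2 = 30.4704
Step 2: Multiply by measures and sum:
  35.7604 * 1.8 = 64.36872
  0.8649 * 2.62 = 2.266038
  13.0321 * 1.06 = 13.814026
  39.0625 * 1.85 = 72.265625
  49.7025 * 2.53 = 125.747325
  30.4704 * 1.93 = 58.807872
Sum = 64.36872 + 2.266038 + 13.814026 + 72.265625 + 125.747325 + 58.807872 = 337.269606
Step 3: Take the p-th root:
||f||_2 = (337.269606)^(1/2) = 18.364901


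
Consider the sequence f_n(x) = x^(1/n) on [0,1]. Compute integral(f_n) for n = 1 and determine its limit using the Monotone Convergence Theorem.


At n = 1: f_1(x) = x^(1/1).
Step 1: integral(x^(1/1), 0, 1) = [x^(1/1+1) / (1/1+1)] from 0 to 1
     = 1 / (1/1 + 1) = 1 / ((1+1)/1) = 1/(1+1)
     = 1/2 = 0.5
Step 2: As n -> infinity, f_n(x) = x^(1/n) -> 1 for x in (0,1], and f_n is increasing in n.
By MCT, lim_n integral(f_n) = integral(lim_n f_n) = integral(1, 0, 1) = 1.
Step 3: Verify convergence: 1/2 = 0.5 -> 1


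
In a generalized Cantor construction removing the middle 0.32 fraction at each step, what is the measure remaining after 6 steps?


Step 1: At each step, fraction remaining = 1 - 0.32 = 0.68
Step 2: After 6 steps, measure = (0.68)^6
Step 3: Computing the power step by step:
  After step 1: 0.68
  After step 2: 0.4624
  After step 3: 0.314432
  After step 4: 0.213814
  After step 5: 0.145393
  ...
Result = 0.098867


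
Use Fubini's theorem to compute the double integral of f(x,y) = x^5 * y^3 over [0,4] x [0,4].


By Fubini's theorem, the double integral factors as a product of single integrals:
Step 1: integral_0^4 x^5 dx = [x^6/6] from 0 to 4
     = 4^6/6 = 682.666667
Step 2: integral_0^4 y^3 dy = [y^4/4] from 0 to 4
     = 4^4/4 = 64
Step 3: Double integral = 682.666667 * 64 = 43690.666667


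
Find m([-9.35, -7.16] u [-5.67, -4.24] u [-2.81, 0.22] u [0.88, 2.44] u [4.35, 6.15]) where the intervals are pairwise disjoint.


For pairwise disjoint intervals, m(union) = sum of lengths.
= (-7.16 - -9.35) + (-4.24 - -5.67) + (0.22 - -2.81) + (2.44 - 0.88) + (6.15 - 4.35)
= 2.19 + 1.43 + 3.03 + 1.56 + 1.8
= 10.01


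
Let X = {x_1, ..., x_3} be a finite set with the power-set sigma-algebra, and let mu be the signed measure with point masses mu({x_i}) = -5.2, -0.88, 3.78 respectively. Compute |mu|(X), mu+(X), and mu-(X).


Step 1: Every measurable set is a union of atoms (the cells / points), so a Hahn decomposition is
  obtained by grouping atoms by sign: P = union of atoms with mu > 0, N = union of the remaining atoms.
  Atoms in P (indices): 3;  atoms in N (indices): 1, 2
  Positive values: 3.78
  Negative values: -5.2, -0.88
Step 2: mu+(X) = mu(P) = sum of positive atom values = 3.78
Step 3: mu-(X) = -mu(N) = sum of |negative atom values| = 6.08
Step 4: |mu|(X) = mu+(X) + mu-(X) = 3.78 + 6.08 = 9.86


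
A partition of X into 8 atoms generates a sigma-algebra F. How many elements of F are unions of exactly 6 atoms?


Each element of F is a union of some subset of the 8 atoms.
Elements that are unions of exactly 6 atoms correspond to 6-element subsets of the 8 atoms.
Count = C(8, 6) = 8! / (6! * 2!) = 28.


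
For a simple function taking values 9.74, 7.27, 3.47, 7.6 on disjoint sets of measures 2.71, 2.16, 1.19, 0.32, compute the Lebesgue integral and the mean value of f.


Step 1: Integral = sum(value_i * measure_i)
= 9.74*2.71 + 7.27*2.16 + 3.47*1.19 + 7.6*0.32
= 26.3954 + 15.7032 + 4.1293 + 2.432
= 48.6599
Step 2: Total measure of domain = 2.71 + 2.16 + 1.19 + 0.32 = 6.38
Step 3: Average value = 48.6599 / 6.38 = 7.626944


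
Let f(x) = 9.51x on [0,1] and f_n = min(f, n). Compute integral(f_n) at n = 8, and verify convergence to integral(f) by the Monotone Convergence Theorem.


f(x) = 9.51x on [0,1]; f_n(x) = min(9.51x, n). At n = 8:
Step 1: f(x) reaches 8 at x = 8/9.51 = 0.84122
Step 2: integral(f_8) = integral(9.51x, 0, 0.84122) + integral(8, 0.84122, 1)
       = 9.51*0.84122^2/2 + 8*(1 - 0.84122)
       = 3.364879 + 1.270242
       = 4.635121
Step 3: As n -> infinity, f_n increases to f, so by MCT integral(f_n) -> integral(f) = 9.51/2 = 4.755.
Convergence: integral(f_8) = 4.635121 -> 4.755 as n -> infinity


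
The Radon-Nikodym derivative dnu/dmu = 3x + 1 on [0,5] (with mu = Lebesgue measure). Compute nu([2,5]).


nu(A) = integral_A (dnu/dmu) dmu = integral_2^5 (3x + 1) dx
Step 1: Antiderivative F(x) = (3/2)x^2 + 1x
Step 2: F(5) = (3/2)*5^2 + 1*5 = 37.5 + 5 = 42.5
Step 3: F(2) = (3/2)*2^2 + 1*2 = 6 + 2 = 8
Step 4: nu([2,5]) = F(5) - F(2) = 42.5 - 8 = 34.5


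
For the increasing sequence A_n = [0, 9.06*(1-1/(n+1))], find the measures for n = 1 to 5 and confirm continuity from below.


By continuity of measure from below: if A_n increases to A, then m(A_n) -> m(A).
Here A = [0, 9.06], so m(A) = 9.06
Step 1: a_1 = 9.06*(1 - 1/2) = 4.53, m(A_1) = 4.53
Step 2: a_2 = 9.06*(1 - 1/3) = 6.04, m(A_2) = 6.04
Step 3: a_3 = 9.06*(1 - 1/4) = 6.795, m(A_3) = 6.795
Step 4: a_4 = 9.06*(1 - 1/5) = 7.248, m(A_4) = 7.248
Step 5: a_5 = 9.06*(1 - 1/6) = 7.55, m(A_5) = 7.55
Limit: m(A_n) -> m([0,9.06]) = 9.06


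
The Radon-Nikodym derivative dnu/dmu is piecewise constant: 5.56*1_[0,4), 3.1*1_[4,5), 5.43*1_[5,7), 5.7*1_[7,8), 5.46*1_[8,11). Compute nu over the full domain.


Integrate each piece of the Radon-Nikodym derivative:
Step 1: integral_0^4 5.56 dx = 5.56*(4-0) = 5.56*4 = 22.24
Step 2: integral_4^5 3.1 dx = 3.1*(5-4) = 3.1*1 = 3.1
Step 3: integral_5^7 5.43 dx = 5.43*(7-5) = 5.43*2 = 10.86
Step 4: integral_7^8 5.7 dx = 5.7*(8-7) = 5.7*1 = 5.7
Step 5: integral_8^11 5.46 dx = 5.46*(11-8) = 5.46*3 = 16.38
Total: 22.24 + 3.1 + 10.86 + 5.7 + 16.38 = 58.28


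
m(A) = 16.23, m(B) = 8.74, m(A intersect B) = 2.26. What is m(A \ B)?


m(A \ B) = m(A) - m(A n B)
= 16.23 - 2.26
= 13.97


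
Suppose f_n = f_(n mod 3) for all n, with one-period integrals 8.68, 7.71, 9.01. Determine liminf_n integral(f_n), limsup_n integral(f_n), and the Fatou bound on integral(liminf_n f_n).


The sequence (integral(f_n)) is periodic with period 3, repeating the values 8.68, 7.71, 9.01 indefinitely.
Step 1: For a periodic sequence, every tail (a_m, a_(m+1), ...) contains all 3 period values infinitely often.
Step 2: Hence inf of every tail = min of the period values = min(8.68, 7.71, 9.01) = 7.71.
        liminf_n integral(f_n) = sup over m of (inf of tail from m) = 7.71.
Step 3: Similarly sup of every tail = max of the period values = 9.01.
        limsup_n integral(f_n) = 9.01.
Step 4: Fatou's lemma: integral(liminf_n f_n) <= liminf_n integral(f_n) = 7.71.
        So the integral of the pointwise liminf is at most 7.71.


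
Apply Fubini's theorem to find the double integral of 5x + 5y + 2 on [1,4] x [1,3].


By Fubini, integrate in x first, then y.
Step 1: Fix y, integrate over x in [1,4]:
  integral(5x + 5y + 2, x=1..4)
  = 5*(4^2 - 1^2)/2 + (5y + 2)*(4 - 1)
  = 37.5 + (5y + 2)*3
  = 37.5 + 15y + 6
  = 43.5 + 15y
Step 2: Integrate over y in [1,3]:
  integral(43.5 + 15y, y=1..3)
  = 43.5*2 + 15*(3^2 - 1^2)/2
  = 87 + 60
  = 147


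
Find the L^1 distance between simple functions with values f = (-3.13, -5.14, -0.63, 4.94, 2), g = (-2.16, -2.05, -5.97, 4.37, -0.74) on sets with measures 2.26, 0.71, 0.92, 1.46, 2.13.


Step 1: Compute differences f_i - g_i:
  -3.13 - -2.16 = -0.97
  -5.14 - -2.05 = -3.09
  -0.63 - -5.97 = 5.34
  4.94 - 4.37 = 0.57
  2 - -0.74 = 2.74
Step 2: Compute |diff|^1 * measure for each set:
  |-0.97|^1 * 2.26 = 0.97 * 2.26 = 2.1922
  |-3.09|^1 * 0.71 = 3.09 * 0.71 = 2.1939
  |5.34|^1 * 0.92 = 5.34 * 0.92 = 4.9128
  |0.57|^1 * 1.46 = 0.57 * 1.46 = 0.8322
  |2.74|^1 * 2.13 = 2.74 * 2.13 = 5.8362
Step 3: Sum = 15.9673
Step 4: ||f-g||_1 = (15.9673)^(1/1) = 15.9673


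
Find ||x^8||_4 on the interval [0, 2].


Step 1: ||f||_4 = (integral_0^2 |x^8|^4 dx)^(1/4)
     = (integral_0^2 x^32 dx)^(1/4)
Step 2: integral_0^2 x^32 dx = [x^33/(33)] from 0 to 2 = 2^33/33
     = 8589934592/33 = 2.603010e+08
Step 3: ||f||_4 = (2.603010e+08)^(1/4) = 127.019085


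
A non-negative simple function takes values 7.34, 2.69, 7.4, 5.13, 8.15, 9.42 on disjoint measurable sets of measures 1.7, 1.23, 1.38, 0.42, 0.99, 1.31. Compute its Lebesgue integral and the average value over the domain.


Step 1: Integral = sum(value_i * measure_i)
= 7.34*1.7 + 2.69*1.23 + 7.4*1.38 + 5.13*0.42 + 8.15*0.99 + 9.42*1.31
= 12.478 + 3.3087 + 10.212 + 2.1546 + 8.0685 + 12.3402
= 48.562
Step 2: Total measure of domain = 1.7 + 1.23 + 1.38 + 0.42 + 0.99 + 1.31 = 7.03
Step 3: Average value = 48.562 / 7.03 = 6.907824


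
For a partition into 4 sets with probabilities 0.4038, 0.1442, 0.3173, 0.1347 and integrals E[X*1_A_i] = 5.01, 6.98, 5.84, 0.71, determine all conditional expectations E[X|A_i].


For each cell A_i: E[X|A_i] = E[X*1_A_i] / P(A_i)
Step 1: E[X|A_1] = 5.01 / 0.4038 = 12.407132
Step 2: E[X|A_2] = 6.98 / 0.1442 = 48.404993
Step 3: E[X|A_3] = 5.84 / 0.3173 = 18.405295
Step 4: E[X|A_4] = 0.71 / 0.1347 = 5.270973
Verification: E[X] = sum E[X*1_A_i] = 5.01 + 6.98 + 5.84 + 0.71 = 18.54


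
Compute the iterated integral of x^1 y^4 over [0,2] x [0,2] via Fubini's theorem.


By Fubini's theorem, the double integral factors as a product of single integrals:
Step 1: integral_0^2 x^1 dx = [x^2/2] from 0 to 2
     = 2^2/2 = 2
Step 2: integral_0^2 y^4 dy = [y^5/5] from 0 to 2
     = 2^5/5 = 6.4
Step 3: Double integral = 2 * 6.4 = 12.8


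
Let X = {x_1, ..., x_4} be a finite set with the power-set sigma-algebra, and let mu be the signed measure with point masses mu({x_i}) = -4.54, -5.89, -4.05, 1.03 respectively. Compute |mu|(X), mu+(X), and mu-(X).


Step 1: Every measurable set is a union of atoms (the cells / points), so a Hahn decomposition is
  obtained by grouping atoms by sign: P = union of atoms with mu > 0, N = union of the remaining atoms.
  Atoms in P (indices): 4;  atoms in N (indices): 1, 2, 3
  Positive values: 1.03
  Negative values: -4.54, -5.89, -4.05
Step 2: mu+(X) = mu(P) = sum of positive atom values = 1.03
Step 3: mu-(X) = -mu(N) = sum of |negative atom values| = 14.48
Step 4: |mu|(X) = mu+(X) + mu-(X) = 1.03 + 14.48 = 15.51


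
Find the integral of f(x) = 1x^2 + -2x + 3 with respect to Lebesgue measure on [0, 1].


The Lebesgue integral of a Riemann-integrable function agrees with the Riemann integral.
Antiderivative F(x) = (1/3)x^3 + (-2/2)x^2 + 3x
F(1) = (1/3)*1^3 + (-2/2)*1^2 + 3*1
     = (1/3)*1 + (-2/2)*1 + 3*1
     = 0.333333 + -1 + 3
     = 2.333333
F(0) = 0.0
Integral = F(1) - F(0) = 2.333333 - 0.0 = 2.333333


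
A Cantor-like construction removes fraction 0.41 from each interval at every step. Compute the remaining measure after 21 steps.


Step 1: At each step, fraction remaining = 1 - 0.41 = 0.59
Step 2: After 21 steps, measure = (0.59)^21
Result = 1.541318e-05


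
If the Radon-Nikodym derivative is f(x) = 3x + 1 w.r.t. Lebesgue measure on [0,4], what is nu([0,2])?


nu(A) = integral_A (dnu/dmu) dmu = integral_0^2 (3x + 1) dx
Step 1: Antiderivative F(x) = (3/2)x^2 + 1x
Step 2: F(2) = (3/2)*2^2 + 1*2 = 6 + 2 = 8
Step 3: F(0) = (3/2)*0^2 + 1*0 = 0.0 + 0 = 0.0
Step 4: nu([0,2]) = F(2) - F(0) = 8 - 0.0 = 8


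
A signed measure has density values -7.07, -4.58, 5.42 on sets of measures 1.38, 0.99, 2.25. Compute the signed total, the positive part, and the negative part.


Step 1: Compute signed measure on each set:
  Set 1: -7.07 * 1.38 = -9.7566
  Set 2: -4.58 * 0.99 = -4.5342
  Set 3: 5.42 * 2.25 = 12.195
Step 2: Total signed measure = (-9.7566) + (-4.5342) + (12.195)
     = -2.0958
Step 3: Positive part mu+(X) = sum of positive contributions = 12.195
Step 4: Negative part mu-(X) = |sum of negative contributions| = 14.2908


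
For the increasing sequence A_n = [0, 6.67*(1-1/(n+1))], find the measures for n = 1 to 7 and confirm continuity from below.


By continuity of measure from below: if A_n increases to A, then m(A_n) -> m(A).
Here A = [0, 6.67], so m(A) = 6.67
Step 1: a_1 = 6.67*(1 - 1/2) = 3.335, m(A_1) = 3.335
Step 2: a_2 = 6.67*(1 - 1/3) = 4.4467, m(A_2) = 4.4467
Step 3: a_3 = 6.67*(1 - 1/4) = 5.0025, m(A_3) = 5.0025
Step 4: a_4 = 6.67*(1 - 1/5) = 5.336, m(A_4) = 5.336
Step 5: a_5 = 6.67*(1 - 1/6) = 5.5583, m(A_5) = 5.5583
Step 6: a_6 = 6.67*(1 - 1/7) = 5.7171, m(A_6) = 5.7171
Step 7: a_7 = 6.67*(1 - 1/8) = 5.8362, m(A_7) = 5.8362
Limit: m(A_n) -> m([0,6.67]) = 6.67


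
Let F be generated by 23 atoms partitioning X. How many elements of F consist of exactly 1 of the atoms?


Each element of F is a union of some subset of the 23 atoms.
Elements that are unions of exactly 1 atoms correspond to 1-element subsets of the 23 atoms.
Count = C(23, 1) = 23! / (1! * 22!) = 23.


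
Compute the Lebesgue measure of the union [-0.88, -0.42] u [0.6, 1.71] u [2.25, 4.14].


For pairwise disjoint intervals, m(union) = sum of lengths.
= (-0.42 - -0.88) + (1.71 - 0.6) + (4.14 - 2.25)
= 0.46 + 1.11 + 1.89
= 3.46


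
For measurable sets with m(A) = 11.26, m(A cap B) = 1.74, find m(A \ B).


m(A \ B) = m(A) - m(A n B)
= 11.26 - 1.74
= 9.52


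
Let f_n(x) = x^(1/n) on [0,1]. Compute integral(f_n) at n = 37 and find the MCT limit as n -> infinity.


At n = 37: f_37(x) = x^(1/37).
Step 1: integral(x^(1/37), 0, 1) = [x^(1/37+1) / (1/37+1)] from 0 to 1
     = 1 / (1/37 + 1) = 1 / ((37+1)/37) = 37/(37+1)
     = 37/38 = 0.973684
Step 2: As n -> infinity, f_n(x) = x^(1/n) -> 1 for x in (0,1], and f_n is increasing in n.
By MCT, lim_n integral(f_n) = integral(lim_n f_n) = integral(1, 0, 1) = 1.
Step 3: Verify convergence: 37/38 = 0.973684 -> 1


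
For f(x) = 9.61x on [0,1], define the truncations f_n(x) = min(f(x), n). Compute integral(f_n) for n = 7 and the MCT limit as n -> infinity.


f(x) = 9.61x on [0,1]; f_n(x) = min(9.61x, n). At n = 7:
Step 1: f(x) reaches 7 at x = 7/9.61 = 0.728408
Step 2: integral(f_7) = integral(9.61x, 0, 0.728408) + integral(7, 0.728408, 1)
       = 9.61*0.728408^2/2 + 7*(1 - 0.728408)
       = 2.549428 + 1.901145
       = 4.450572
Step 3: As n -> infinity, f_n increases to f, so by MCT integral(f_n) -> integral(f) = 9.61/2 = 4.805.
Convergence: integral(f_7) = 4.450572 -> 4.805 as n -> infinity


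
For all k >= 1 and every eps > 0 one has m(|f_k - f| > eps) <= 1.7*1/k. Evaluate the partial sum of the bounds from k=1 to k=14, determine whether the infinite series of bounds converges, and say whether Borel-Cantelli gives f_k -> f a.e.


Step 1: List the terms 1.7*1/k for k = 1 to 14:
  k=1: 1.7
  k=2: 0.85
  k=3: 0.566667
  k=4: 0.425
  k=5: 0.34
  k=6: 0.283333
  k=7: 0.242857
  k=8: 0.2125
  k=9: 0.188889
  k=10: 0.17
  k=11: 0.154545
  k=12: 0.141667
  k=13: 0.130769
  k=14: 0.121429
Step 2: Partial sum = 1.7 + 0.85 + 0.566667 + 0.425 + 0.34 + 0.283333 + 0.242857 + 0.2125 + 0.188889 + 0.17 + 0.154545 + 0.141667 + 0.130769 + 0.121429
     = 5.527656
Step 3: The full series sum_(k>=1) 1.7*1/k diverges (harmonic series, p = 1; a nonzero constant multiple of a divergent series diverges).
Step 4: The (first) Borel-Cantelli lemma requires a summable sequence of measures, so it does not apply here;
        from this bound alone no conclusion about a.e. convergence can be drawn (convergence in measure still
        gives an a.e.-convergent subsequence, but not a.e. convergence of the whole sequence).
Conclusion: series diverges; Borel-Cantelli is inconclusive about a.e. convergence of f_k.


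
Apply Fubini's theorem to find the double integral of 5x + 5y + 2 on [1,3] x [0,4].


By Fubini, integrate in x first, then y.
Step 1: Fix y, integrate over x in [1,3]:
  integral(5x + 5y + 2, x=1..3)
  = 5*(3^2 - 1^2)/2 + (5y + 2)*(3 - 1)
  = 20 + (5y + 2)*2
  = 20 + 10y + 4
  = 24 + 10y
Step 2: Integrate over y in [0,4]:
  integral(24 + 10y, y=0..4)
  = 24*4 + 10*(4^2 - 0^2)/2
  = 96 + 80
  = 176


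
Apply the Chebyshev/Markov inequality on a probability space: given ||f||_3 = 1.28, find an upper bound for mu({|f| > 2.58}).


Chebyshev/Markov inequality: mu(|f| > eps) <= (||f||_p / eps)^p
Step 1: ||f||_3 / eps = 1.28 / 2.58 = 0.496124
Step 2: Raise to power p = 3:
  (0.496124)^3 = 0.122115
Step 3: Therefore mu(|f| > 2.58) <= 0.122115


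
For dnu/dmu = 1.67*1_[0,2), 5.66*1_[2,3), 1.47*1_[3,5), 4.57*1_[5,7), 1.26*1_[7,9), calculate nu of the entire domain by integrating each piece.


Integrate each piece of the Radon-Nikodym derivative:
Step 1: integral_0^2 1.67 dx = 1.67*(2-0) = 1.67*2 = 3.34
Step 2: integral_2^3 5.66 dx = 5.66*(3-2) = 5.66*1 = 5.66
Step 3: integral_3^5 1.47 dx = 1.47*(5-3) = 1.47*2 = 2.94
Step 4: integral_5^7 4.57 dx = 4.57*(7-5) = 4.57*2 = 9.14
Step 5: integral_7^9 1.26 dx = 1.26*(9-7) = 1.26*2 = 2.52
Total: 3.34 + 5.66 + 2.94 + 9.14 + 2.52 = 23.6


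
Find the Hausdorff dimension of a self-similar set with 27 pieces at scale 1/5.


For a self-similar set with N copies scaled by 1/r:
dim_H = log(N)/log(r) = log(27)/log(5)
= 3.295837/1.609438
= 2.047819


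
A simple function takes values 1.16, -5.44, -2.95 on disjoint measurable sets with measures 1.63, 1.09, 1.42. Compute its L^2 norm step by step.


Step 1: Compute |f_i|^2 for each value:
  |1.16|^2 = 1.3456
  |-5.44|^2 = 29.5936
  |-2.95|^2 = 8.7025
Step 2: Multiply by measures and sum:
  1.3456 * 1.63 = 2.193328
  29.5936 * 1.09 = 32.257024
  8.7025 * 1.42 = 12.35755
Sum = 2.193328 + 32.257024 + 12.35755 = 46.807902
Step 3: Take the p-th root:
||f||_2 = (46.807902)^(1/2) = 6.84163


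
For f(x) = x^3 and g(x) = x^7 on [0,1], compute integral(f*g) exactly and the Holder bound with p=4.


Step 1: Exact integral of f*g = integral(x^10, 0, 1) = 1/11
     = 0.090909
Step 2: Holder bound with p=4, q=1.333333:
  ||f||_p = (integral x^12 dx)^(1/4) = (1/13)^(1/4) = 0.52664
  ||g||_q = (integral x^9.333333 dx)^(1/1.333333) = (1/10.333333)^(1/1.333333) = 0.173508
Step 3: Holder bound = ||f||_p * ||g||_q = 0.52664 * 0.173508 = 0.091376
Verification: 0.090909 <= 0.091376 (Holder holds)


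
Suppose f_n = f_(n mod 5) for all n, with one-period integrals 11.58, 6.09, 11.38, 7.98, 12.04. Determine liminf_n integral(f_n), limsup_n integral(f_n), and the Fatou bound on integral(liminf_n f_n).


The sequence (integral(f_n)) is periodic with period 5, repeating the values 11.58, 6.09, 11.38, 7.98, 12.04 indefinitely.
Step 1: For a periodic sequence, every tail (a_m, a_(m+1), ...) contains all 5 period values infinitely often.
Step 2: Hence inf of every tail = min of the period values = min(11.58, 6.09, 11.38, 7.98, 12.04) = 6.09.
        liminf_n integral(f_n) = sup over m of (inf of tail from m) = 6.09.
Step 3: Similarly sup of every tail = max of the period values = 12.04.
        limsup_n integral(f_n) = 12.04.
Step 4: Fatou's lemma: integral(liminf_n f_n) <= liminf_n integral(f_n) = 6.09.
        So the integral of the pointwise liminf is at most 6.09.


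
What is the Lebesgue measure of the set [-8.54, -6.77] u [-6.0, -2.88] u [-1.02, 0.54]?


For pairwise disjoint intervals, m(union) = sum of lengths.
= (-6.77 - -8.54) + (-2.88 - -6.0) + (0.54 - -1.02)
= 1.77 + 3.12 + 1.56
= 6.45


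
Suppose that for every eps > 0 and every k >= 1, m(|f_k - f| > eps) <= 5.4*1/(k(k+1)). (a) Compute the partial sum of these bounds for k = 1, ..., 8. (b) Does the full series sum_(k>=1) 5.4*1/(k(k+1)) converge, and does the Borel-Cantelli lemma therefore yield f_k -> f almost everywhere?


Step 1: List the terms 5.4*1/(k(k+1)) for k = 1 to 8:
  k=1: 2.7
  k=2: 0.9
  k=3: 0.45
  k=4: 0.27
  k=5: 0.18
  k=6: 0.128571
  k=7: 0.096429
  k=8: 0.075
Step 2: Partial sum = 2.7 + 0.9 + 0.45 + 0.27 + 0.18 + 0.128571 + 0.096429 + 0.075
     = 4.8
Step 3: The full series sum_(k>=1) 5.4*1/(k(k+1)) converges (telescoping series sum 1/(k(k+1)) = 1; a constant multiple of a convergent series converges).
Step 4: Fix eps > 0. Since sum_k m(|f_k - f| > eps) < infinity, the Borel-Cantelli lemma gives
        m(limsup_k {|f_k - f| > eps}) = 0, i.e. for a.e. x, |f_k(x) - f(x)| <= eps for all large k.
        Applying this with eps = 1/j for j = 1, 2, ... and intersecting the countably many full-measure sets,
        for a.e. x we get limsup_k |f_k(x) - f(x)| <= 1/j for every j, hence f_k -> f almost everywhere.
Conclusion: series converges; Borel-Cantelli yields f_k -> f a.e.


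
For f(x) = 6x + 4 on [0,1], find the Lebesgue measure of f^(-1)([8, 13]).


f^(-1)([8, 13]) = {x : 8 <= 6x + 4 <= 13}
Solving: (8 - 4)/6 <= x <= (13 - 4)/6
= [0.666667, 1.5]
Intersecting with [0,1]: [0.666667, 1]
Measure = 1 - 0.666667 = 0.333333


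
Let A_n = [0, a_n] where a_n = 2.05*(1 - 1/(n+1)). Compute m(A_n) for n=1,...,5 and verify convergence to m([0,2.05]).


By continuity of measure from below: if A_n increases to A, then m(A_n) -> m(A).
Here A = [0, 2.05], so m(A) = 2.05
Step 1: a_1 = 2.05*(1 - 1/2) = 1.025, m(A_1) = 1.025
Step 2: a_2 = 2.05*(1 - 1/3) = 1.3667, m(A_2) = 1.3667
Step 3: a_3 = 2.05*(1 - 1/4) = 1.5375, m(A_3) = 1.5375
Step 4: a_4 = 2.05*(1 - 1/5) = 1.64, m(A_4) = 1.64
Step 5: a_5 = 2.05*(1 - 1/6) = 1.7083, m(A_5) = 1.7083
Limit: m(A_n) -> m([0,2.05]) = 2.05


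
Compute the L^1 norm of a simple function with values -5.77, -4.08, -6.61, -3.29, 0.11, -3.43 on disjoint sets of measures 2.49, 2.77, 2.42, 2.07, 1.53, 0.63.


Step 1: Compute |f_i|^1 for each value:
  |-5.77|^1 = 5.77
  |-4.08|^1 = 4.08
  |-6.61|^1 = 6.61
  |-3.29|^1 = 3.29
  |0.11|^1 = 0.11
  |-3.43|^1 = 3.43
Step 2: Multiply by measures and sum:
  5.77 * 2.49 = 14.3673
  4.08 * 2.77 = 11.3016
  6.61 * 2.42 = 15.9962
  3.29 * 2.07 = 6.8103
  0.11 * 1.53 = 0.1683
  3.43 * 0.63 = 2.1609
Sum = 14.3673 + 11.3016 + 15.9962 + 6.8103 + 0.1683 + 2.1609 = 50.8046
Step 3: Take the p-th root:
||f||_1 = (50.8046)^(1/1) = 50.8046


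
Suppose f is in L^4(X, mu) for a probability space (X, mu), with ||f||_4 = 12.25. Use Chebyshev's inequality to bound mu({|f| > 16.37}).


Chebyshev/Markov inequality: mu(|f| > eps) <= (||f||_p / eps)^p
Step 1: ||f||_4 / eps = 12.25 / 16.37 = 0.74832
Step 2: Raise to power p = 4:
  (0.74832)^4 = 0.313581
Step 3: Therefore mu(|f| > 16.37) <= 0.313581


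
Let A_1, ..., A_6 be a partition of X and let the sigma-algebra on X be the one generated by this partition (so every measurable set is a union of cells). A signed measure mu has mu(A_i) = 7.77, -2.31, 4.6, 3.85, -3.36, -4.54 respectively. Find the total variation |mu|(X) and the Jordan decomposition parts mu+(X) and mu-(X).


Step 1: Every measurable set is a union of atoms (the cells / points), so a Hahn decomposition is
  obtained by grouping atoms by sign: P = union of atoms with mu > 0, N = union of the remaining atoms.
  Atoms in P (indices): 1, 3, 4;  atoms in N (indices): 2, 5, 6
  Positive values: 7.77, 4.6, 3.85
  Negative values: -2.31, -3.36, -4.54
Step 2: mu+(X) = mu(P) = sum of positive atom values = 16.22
Step 3: mu-(X) = -mu(N) = sum of |negative atom values| = 10.21
Step 4: |mu|(X) = mu+(X) + mu-(X) = 16.22 + 10.21 = 26.43


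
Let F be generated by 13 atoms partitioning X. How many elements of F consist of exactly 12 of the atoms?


Each element of F is a union of some subset of the 13 atoms.
Elements that are unions of exactly 12 atoms correspond to 12-element subsets of the 13 atoms.
Count = C(13, 12) = 13! / (12! * 1!) = 13.


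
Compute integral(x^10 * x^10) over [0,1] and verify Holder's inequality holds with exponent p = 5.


Step 1: Exact integral of f*g = integral(x^20, 0, 1) = 1/21
     = 0.047619
Step 2: Holder bound with p=5, q=1.25:
  ||f||_p = (integral x^50 dx)^(1/5) = (1/51)^(1/5) = 0.455497
  ||g||_q = (integral x^12.5 dx)^(1/1.25) = (1/13.5)^(1/1.25) = 0.124662
Step 3: Holder bound = ||f||_p * ||g||_q = 0.455497 * 0.124662 = 0.056783
Verification: 0.047619 <= 0.056783 (Holder holds)


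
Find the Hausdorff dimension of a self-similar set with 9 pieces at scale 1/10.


For a self-similar set with N copies scaled by 1/r:
dim_H = log(N)/log(r) = log(9)/log(10)
= 2.197225/2.302585
= 0.954243


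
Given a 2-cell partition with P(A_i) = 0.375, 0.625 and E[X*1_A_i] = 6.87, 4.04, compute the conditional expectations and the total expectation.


For each cell A_i: E[X|A_i] = E[X*1_A_i] / P(A_i)
Step 1: E[X|A_1] = 6.87 / 0.375 = 18.32
Step 2: E[X|A_2] = 4.04 / 0.625 = 6.464
Verification: E[X] = sum E[X*1_A_i] = 6.87 + 4.04 = 10.91


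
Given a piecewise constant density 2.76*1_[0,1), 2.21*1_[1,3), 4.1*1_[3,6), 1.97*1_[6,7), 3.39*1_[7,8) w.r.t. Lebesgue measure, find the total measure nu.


Integrate each piece of the Radon-Nikodym derivative:
Step 1: integral_0^1 2.76 dx = 2.76*(1-0) = 2.76*1 = 2.76
Step 2: integral_1^3 2.21 dx = 2.21*(3-1) = 2.21*2 = 4.42
Step 3: integral_3^6 4.1 dx = 4.1*(6-3) = 4.1*3 = 12.3
Step 4: integral_6^7 1.97 dx = 1.97*(7-6) = 1.97*1 = 1.97
Step 5: integral_7^8 3.39 dx = 3.39*(8-7) = 3.39*1 = 3.39
Total: 2.76 + 4.42 + 12.3 + 1.97 + 3.39 = 24.84


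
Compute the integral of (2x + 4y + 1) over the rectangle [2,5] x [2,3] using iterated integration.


By Fubini, integrate in x first, then y.
Step 1: Fix y, integrate over x in [2,5]:
  integral(2x + 4y + 1, x=2..5)
  = 2*(5^2 - 2^2)/2 + (4y + 1)*(5 - 2)
  = 21 + (4y + 1)*3
  = 21 + 12y + 3
  = 24 + 12y
Step 2: Integrate over y in [2,3]:
  integral(24 + 12y, y=2..3)
  = 24*1 + 12*(3^2 - 2^2)/2
  = 24 + 30
  = 54


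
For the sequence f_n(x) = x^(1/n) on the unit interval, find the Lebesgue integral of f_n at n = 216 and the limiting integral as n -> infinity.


At n = 216: f_216(x) = x^(1/216).
Step 1: integral(x^(1/216), 0, 1) = [x^(1/216+1) / (1/216+1)] from 0 to 1
     = 1 / (1/216 + 1) = 1 / ((216+1)/216) = 216/(216+1)
     = 216/217 = 0.995392
Step 2: As n -> infinity, f_n(x) = x^(1/n) -> 1 for x in (0,1], and f_n is increasing in n.
By MCT, lim_n integral(f_n) = integral(lim_n f_n) = integral(1, 0, 1) = 1.
Step 3: Verify convergence: 216/217 = 0.995392 -> 1


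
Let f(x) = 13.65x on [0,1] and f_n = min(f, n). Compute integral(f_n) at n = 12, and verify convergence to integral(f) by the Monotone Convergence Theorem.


f(x) = 13.65x on [0,1]; f_n(x) = min(13.65x, n). At n = 12:
Step 1: f(x) reaches 12 at x = 12/13.65 = 0.879121
Step 2: integral(f_12) = integral(13.65x, 0, 0.879121) + integral(12, 0.879121, 1)
       = 13.65*0.879121^2/2 + 12*(1 - 0.879121)
       = 5.274725 + 1.450549
       = 6.725275
Step 3: As n -> infinity, f_n increases to f, so by MCT integral(f_n) -> integral(f) = 13.65/2 = 6.825.
Convergence: integral(f_12) = 6.725275 -> 6.825 as n -> infinity


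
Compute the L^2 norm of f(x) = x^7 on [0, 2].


Step 1: ||f||_2 = (integral_0^2 |x^7|^2 dx)^(1/2)
     = (integral_0^2 x^14 dx)^(1/2)
Step 2: integral_0^2 x^14 dx = [x^15/(15)] from 0 to 2 = 2^15/15
     = 32768/15 = 2184.533333
Step 3: ||f||_2 = (2184.533333)^(1/2) = 46.738992


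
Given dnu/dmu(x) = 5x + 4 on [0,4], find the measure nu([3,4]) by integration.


nu(A) = integral_A (dnu/dmu) dmu = integral_3^4 (5x + 4) dx
Step 1: Antiderivative F(x) = (5/2)x^2 + 4x
Step 2: F(4) = (5/2)*4^2 + 4*4 = 40 + 16 = 56
Step 3: F(3) = (5/2)*3^2 + 4*3 = 22.5 + 12 = 34.5
Step 4: nu([3,4]) = F(4) - F(3) = 56 - 34.5 = 21.5


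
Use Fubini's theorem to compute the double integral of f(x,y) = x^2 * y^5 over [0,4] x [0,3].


By Fubini's theorem, the double integral factors as a product of single integrals:
Step 1: integral_0^4 x^2 dx = [x^3/3] from 0 to 4
     = 4^3/3 = 21.333333
Step 2: integral_0^3 y^5 dy = [y^6/6] from 0 to 3
     = 3^6/6 = 121.5
Step 3: Double integral = 21.333333 * 121.5 = 2592


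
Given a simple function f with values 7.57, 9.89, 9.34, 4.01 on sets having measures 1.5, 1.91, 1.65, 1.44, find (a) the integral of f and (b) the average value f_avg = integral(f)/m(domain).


Step 1: Integral = sum(value_i * measure_i)
= 7.57*1.5 + 9.89*1.91 + 9.34*1.65 + 4.01*1.44
= 11.355 + 18.8899 + 15.411 + 5.7744
= 51.4303
Step 2: Total measure of domain = 1.5 + 1.91 + 1.65 + 1.44 = 6.5
Step 3: Average value = 51.4303 / 6.5 = 7.912354


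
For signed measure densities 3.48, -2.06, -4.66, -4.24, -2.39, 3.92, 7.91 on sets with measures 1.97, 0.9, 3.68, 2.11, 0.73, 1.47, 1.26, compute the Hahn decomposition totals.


Step 1: Compute signed measure on each set:
  Set 1: 3.48 * 1.97 = 6.8556
  Set 2: -2.06 * 0.9 = -1.854
  Set 3: -4.66 * 3.68 = -17.1488
  Set 4: -4.24 * 2.11 = -8.9464
  Set 5: -2.39 * 0.73 = -1.7447
  Set 6: 3.92 * 1.47 = 5.7624
  Set 7: 7.91 * 1.26 = 9.9666
Step 2: Total signed measure = (6.8556) + (-1.854) + (-17.1488) + (-8.9464) + (-1.7447) + (5.7624) + (9.9666)
     = -7.1093
Step 3: Positive part mu+(X) = sum of positive contributions = 22.5846
Step 4: Negative part mu-(X) = |sum of negative contributions| = 29.6939


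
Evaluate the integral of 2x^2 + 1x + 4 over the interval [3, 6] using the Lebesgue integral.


The Lebesgue integral of a Riemann-integrable function agrees with the Riemann integral.
Antiderivative F(x) = (2/3)x^3 + (1/2)x^2 + 4x
F(6) = (2/3)*6^3 + (1/2)*6^2 + 4*6
     = (2/3)*216 + (1/2)*36 + 4*6
     = 144 + 18 + 24
     = 186
F(3) = 34.5
Integral = F(6) - F(3) = 186 - 34.5 = 151.5


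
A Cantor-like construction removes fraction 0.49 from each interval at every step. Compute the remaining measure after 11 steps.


Step 1: At each step, fraction remaining = 1 - 0.49 = 0.51
Step 2: After 11 steps, measure = (0.51)^11
Result = 6.071164e-04


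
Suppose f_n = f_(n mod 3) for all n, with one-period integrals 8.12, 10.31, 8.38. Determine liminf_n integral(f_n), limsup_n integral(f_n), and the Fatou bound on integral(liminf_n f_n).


The sequence (integral(f_n)) is periodic with period 3, repeating the values 8.12, 10.31, 8.38 indefinitely.
Step 1: For a periodic sequence, every tail (a_m, a_(m+1), ...) contains all 3 period values infinitely often.
Step 2: Hence inf of every tail = min of the period values = min(8.12, 10.31, 8.38) = 8.12.
        liminf_n integral(f_n) = sup over m of (inf of tail from m) = 8.12.
Step 3: Similarly sup of every tail = max of the period values = 10.31.
        limsup_n integral(f_n) = 10.31.
Step 4: Fatou's lemma: integral(liminf_n f_n) <= liminf_n integral(f_n) = 8.12.
        So the integral of the pointwise liminf is at most 8.12.


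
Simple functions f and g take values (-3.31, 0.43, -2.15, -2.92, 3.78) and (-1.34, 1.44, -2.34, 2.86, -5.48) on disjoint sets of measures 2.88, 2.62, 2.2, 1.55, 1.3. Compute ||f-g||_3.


Step 1: Compute differences f_i - g_i:
  -3.31 - -1.34 = -1.97
  0.43 - 1.44 = -1.01
  -2.15 - -2.34 = 0.19
  -2.92 - 2.86 = -5.78
  3.78 - -5.48 = 9.26
Step 2: Compute |diff|^3 * measure for each set:
  |-1.97|^3 * 2.88 = 7.645373 * 2.88 = 22.018674
  |-1.01|^3 * 2.62 = 1.030301 * 2.62 = 2.699389
  |0.19|^3 * 2.2 = 0.006859 * 2.2 = 0.01509
  |-5.78|^3 * 1.55 = 193.100552 * 1.55 = 299.305856
  |9.26|^3 * 1.3 = 794.022776 * 1.3 = 1032.229609
Step 3: Sum = 1356.268617
Step 4: ||f-g||_3 = (1356.268617)^(1/3) = 11.069175


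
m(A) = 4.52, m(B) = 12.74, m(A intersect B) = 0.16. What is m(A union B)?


By inclusion-exclusion: m(A u B) = m(A) + m(B) - m(A n B)
= 4.52 + 12.74 - 0.16
= 17.1


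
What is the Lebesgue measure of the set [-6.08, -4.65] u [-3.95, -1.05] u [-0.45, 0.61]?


For pairwise disjoint intervals, m(union) = sum of lengths.
= (-4.65 - -6.08) + (-1.05 - -3.95) + (0.61 - -0.45)
= 1.43 + 2.9 + 1.06
= 5.39


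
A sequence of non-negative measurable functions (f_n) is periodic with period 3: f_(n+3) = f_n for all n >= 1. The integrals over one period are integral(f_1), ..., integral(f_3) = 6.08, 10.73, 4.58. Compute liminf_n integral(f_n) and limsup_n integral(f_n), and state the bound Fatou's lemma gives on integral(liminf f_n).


The sequence (integral(f_n)) is periodic with period 3, repeating the values 6.08, 10.73, 4.58 indefinitely.
Step 1: For a periodic sequence, every tail (a_m, a_(m+1), ...) contains all 3 period values infinitely often.
Step 2: Hence inf of every tail = min of the period values = min(6.08, 10.73, 4.58) = 4.58.
        liminf_n integral(f_n) = sup over m of (inf of tail from m) = 4.58.
Step 3: Similarly sup of every tail = max of the period values = 10.73.
        limsup_n integral(f_n) = 10.73.
Step 4: Fatou's lemma: integral(liminf_n f_n) <= liminf_n integral(f_n) = 4.58.
        So the integral of the pointwise liminf is at most 4.58.


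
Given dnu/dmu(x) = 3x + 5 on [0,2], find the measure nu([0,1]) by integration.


nu(A) = integral_A (dnu/dmu) dmu = integral_0^1 (3x + 5) dx
Step 1: Antiderivative F(x) = (3/2)x^2 + 5x
Step 2: F(1) = (3/2)*1^2 + 5*1 = 1.5 + 5 = 6.5
Step 3: F(0) = (3/2)*0^2 + 5*0 = 0.0 + 0 = 0.0
Step 4: nu([0,1]) = F(1) - F(0) = 6.5 - 0.0 = 6.5


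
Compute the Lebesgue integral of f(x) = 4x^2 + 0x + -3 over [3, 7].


The Lebesgue integral of a Riemann-integrable function agrees with the Riemann integral.
Antiderivative F(x) = (4/3)x^3 + (0/2)x^2 + -3x
F(7) = (4/3)*7^3 + (0/2)*7^2 + -3*7
     = (4/3)*343 + (0/2)*49 + -3*7
     = 457.333333 + 0.0 + -21
     = 436.333333
F(3) = 27
Integral = F(7) - F(3) = 436.333333 - 27 = 409.333333


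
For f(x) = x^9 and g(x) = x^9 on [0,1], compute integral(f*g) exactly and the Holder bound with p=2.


Step 1: Exact integral of f*g = integral(x^18, 0, 1) = 1/19
     = 0.052632
Step 2: Holder bound with p=2, q=2:
  ||f||_p = (integral x^18 dx)^(1/2) = (1/19)^(1/2) = 0.229416
  ||g||_q = (integral x^18 dx)^(1/2) = (1/19)^(1/2) = 0.229416
Step 3: Holder bound = ||f||_p * ||g||_q = 0.229416 * 0.229416 = 0.052632
Verification: 0.052632 <= 0.052632 (Holder holds)


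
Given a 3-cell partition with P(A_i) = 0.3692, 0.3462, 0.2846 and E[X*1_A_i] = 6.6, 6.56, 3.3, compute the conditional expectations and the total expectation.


For each cell A_i: E[X|A_i] = E[X*1_A_i] / P(A_i)
Step 1: E[X|A_1] = 6.6 / 0.3692 = 17.87649
Step 2: E[X|A_2] = 6.56 / 0.3462 = 18.948585
Step 3: E[X|A_3] = 3.3 / 0.2846 = 11.595221
Verification: E[X] = sum E[X*1_A_i] = 6.6 + 6.56 + 3.3 = 16.46


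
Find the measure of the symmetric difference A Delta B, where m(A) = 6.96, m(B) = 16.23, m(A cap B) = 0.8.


m(A Delta B) = m(A) + m(B) - 2*m(A n B)
= 6.96 + 16.23 - 2*0.8
= 6.96 + 16.23 - 1.6
= 21.59


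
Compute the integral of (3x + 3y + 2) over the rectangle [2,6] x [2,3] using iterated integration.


By Fubini, integrate in x first, then y.
Step 1: Fix y, integrate over x in [2,6]:
  integral(3x + 3y + 2, x=2..6)
  = 3*(6^2 - 2^2)/2 + (3y + 2)*(6 - 2)
  = 48 + (3y + 2)*4
  = 48 + 12y + 8
  = 56 + 12y
Step 2: Integrate over y in [2,3]:
  integral(56 + 12y, y=2..3)
  = 56*1 + 12*(3^2 - 2^2)/2
  = 56 + 30
  = 86


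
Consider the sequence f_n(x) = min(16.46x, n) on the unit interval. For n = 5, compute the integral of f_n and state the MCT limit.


f(x) = 16.46x on [0,1]; f_n(x) = min(16.46x, n). At n = 5:
Step 1: f(x) reaches 5 at x = 5/16.46 = 0.303767
Step 2: integral(f_5) = integral(16.46x, 0, 0.303767) + integral(5, 0.303767, 1)
       = 16.46*0.303767^2/2 + 5*(1 - 0.303767)
       = 0.759417 + 3.481166
       = 4.240583
Step 3: As n -> infinity, f_n increases to f, so by MCT integral(f_n) -> integral(f) = 16.46/2 = 8.23.
Convergence: integral(f_5) = 4.240583 -> 8.23 as n -> infinity


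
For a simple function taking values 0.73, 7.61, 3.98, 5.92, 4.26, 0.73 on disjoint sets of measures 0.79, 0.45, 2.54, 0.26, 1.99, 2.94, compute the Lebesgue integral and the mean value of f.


Step 1: Integral = sum(value_i * measure_i)
= 0.73*0.79 + 7.61*0.45 + 3.98*2.54 + 5.92*0.26 + 4.26*1.99 + 0.73*2.94
= 0.5767 + 3.4245 + 10.1092 + 1.5392 + 8.4774 + 2.1462
= 26.2732
Step 2: Total measure of domain = 0.79 + 0.45 + 2.54 + 0.26 + 1.99 + 2.94 = 8.97
Step 3: Average value = 26.2732 / 8.97 = 2.929008


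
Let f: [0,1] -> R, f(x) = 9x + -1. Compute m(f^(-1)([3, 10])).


f^(-1)([3, 10]) = {x : 3 <= 9x + -1 <= 10}
Solving: (3 - -1)/9 <= x <= (10 - -1)/9
= [0.444444, 1.222222]
Intersecting with [0,1]: [0.444444, 1]
Measure = 1 - 0.444444 = 0.555556


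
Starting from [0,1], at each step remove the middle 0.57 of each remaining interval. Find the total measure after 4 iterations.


Step 1: At each step, fraction remaining = 1 - 0.57 = 0.43
Step 2: After 4 steps, measure = (0.43)^4
Step 3: Computing the power step by step:
  After step 1: 0.43
  After step 2: 0.1849
  After step 3: 0.079507
  After step 4: 0.034188
Result = 0.034188


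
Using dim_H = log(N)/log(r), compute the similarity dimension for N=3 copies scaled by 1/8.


For a self-similar set with N copies scaled by 1/r:
dim_H = log(N)/log(r) = log(3)/log(8)
= 1.098612/2.079442
= 0.528321


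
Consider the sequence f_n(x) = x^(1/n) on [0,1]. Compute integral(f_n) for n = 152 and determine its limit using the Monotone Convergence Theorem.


At n = 152: f_152(x) = x^(1/152).
Step 1: integral(x^(1/152), 0, 1) = [x^(1/152+1) / (1/152+1)] from 0 to 1
     = 1 / (1/152 + 1) = 1 / ((152+1)/152) = 152/(152+1)
     = 152/153 = 0.993464
Step 2: As n -> infinity, f_n(x) = x^(1/n) -> 1 for x in (0,1], and f_n is increasing in n.
By MCT, lim_n integral(f_n) = integral(lim_n f_n) = integral(1, 0, 1) = 1.
Step 3: Verify convergence: 152/153 = 0.993464 -> 1


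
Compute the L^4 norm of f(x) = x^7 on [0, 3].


Step 1: ||f||_4 = (integral_0^3 |x^7|^4 dx)^(1/4)
     = (integral_0^3 x^28 dx)^(1/4)
Step 2: integral_0^3 x^28 dx = [x^29/(29)] from 0 to 3 = 3^29/29
     = 68630377364883/29 = 2.366565e+12
Step 3: ||f||_4 = (2.366565e+12)^(1/4) = 1240.308149


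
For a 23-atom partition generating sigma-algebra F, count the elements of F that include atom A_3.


Each element of F is a union of some subset S of the 23 atoms.
The element contains A_3 iff A_3 is in S.
So we count subsets S of {A_1,...,A_23} with A_3 in S: choose freely among the other 22 atoms.
Count = 2^(23-1) = 2^22 = 4194304.


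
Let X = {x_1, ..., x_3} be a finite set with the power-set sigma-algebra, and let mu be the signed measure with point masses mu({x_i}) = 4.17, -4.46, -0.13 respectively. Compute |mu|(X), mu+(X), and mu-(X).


Step 1: Every measurable set is a union of atoms (the cells / points), so a Hahn decomposition is
  obtained by grouping atoms by sign: P = union of atoms with mu > 0, N = union of the remaining atoms.
  Atoms in P (indices): 1;  atoms in N (indices): 2, 3
  Positive values: 4.17
  Negative values: -4.46, -0.13
Step 2: mu+(X) = mu(P) = sum of positive atom values = 4.17
Step 3: mu-(X) = -mu(N) = sum of |negative atom values| = 4.59
Step 4: |mu|(X) = mu+(X) + mu-(X) = 4.17 + 4.59 = 8.76
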